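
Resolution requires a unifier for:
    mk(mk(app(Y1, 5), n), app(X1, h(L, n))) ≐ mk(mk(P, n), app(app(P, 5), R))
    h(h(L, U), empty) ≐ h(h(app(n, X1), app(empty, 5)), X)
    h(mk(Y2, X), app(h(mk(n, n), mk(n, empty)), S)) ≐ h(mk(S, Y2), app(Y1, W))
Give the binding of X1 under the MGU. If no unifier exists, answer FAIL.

app(app(h(mk(n, n), mk(n, empty)), 5), 5)

Decompose mk/2: mk(app(Y1, 5), n) ≐ mk(P, n),  app(X1, h(L, n)) ≐ app(app(P, 5), R).
Decompose mk/2: app(Y1, 5) ≐ P,  n ≐ n.
Bind P := app(Y1, 5); substituting into the one remaining equation that mentions P gives: app(X1, h(L, n)) ≐ app(app(app(Y1, 5), 5), R).
Delete trivial equation n ≐ n.
Decompose app/2: X1 ≐ app(app(Y1, 5), 5),  h(L, n) ≐ R.
Bind X1 := app(app(Y1, 5), 5); substituting into the one remaining equation that mentions X1 gives: h(h(L, U), empty) ≐ h(h(app(n, app(app(Y1, 5), 5)), app(empty, 5)), X).
Bind R := h(L, n); no other remaining equation mentions R.
Decompose h/2: h(L, U) ≐ h(app(n, app(app(Y1, 5), 5)), app(empty, 5)),  empty ≐ X.
Decompose h/2: L ≐ app(n, app(app(Y1, 5), 5)),  U ≐ app(empty, 5).
Bind L := app(n, app(app(Y1, 5), 5)); no other remaining equation mentions L. Substituting into the earlier binding gives R := h(app(n, app(app(Y1, 5), 5)), n).
Bind U := app(empty, 5); no other remaining equation mentions U.
Bind X := empty; substituting into the remaining equation gives: h(mk(Y2, empty), app(h(mk(n, n), mk(n, empty)), S)) ≐ h(mk(S, Y2), app(Y1, W)).
Decompose h/2: mk(Y2, empty) ≐ mk(S, Y2),  app(h(mk(n, n), mk(n, empty)), S) ≐ app(Y1, W).
Decompose mk/2: Y2 ≐ S,  empty ≐ Y2.
Bind Y2 := S; substituting into the one remaining equation that mentions Y2 gives: empty ≐ S.
Bind S := empty; substituting into the remaining equation gives: app(h(mk(n, n), mk(n, empty)), empty) ≐ app(Y1, W). Substituting into the earlier binding gives Y2 := empty.
Decompose app/2: h(mk(n, n), mk(n, empty)) ≐ Y1,  empty ≐ W.
Bind Y1 := h(mk(n, n), mk(n, empty)); no other remaining equation mentions Y1. Substituting into the earlier bindings gives P := app(h(mk(n, n), mk(n, empty)), 5), X1 := app(app(h(mk(n, n), mk(n, empty)), 5), 5), R := h(app(n, app(app(h(mk(n, n), mk(n, empty)), 5), 5)), n), L := app(n, app(app(h(mk(n, n), mk(n, empty)), 5), 5)).
Bind W := empty.
MGU = { P := app(h(mk(n, n), mk(n, empty)), 5), X1 := app(app(h(mk(n, n), mk(n, empty)), 5), 5), R := h(app(n, app(app(h(mk(n, n), mk(n, empty)), 5), 5)), n), L := app(n, app(app(h(mk(n, n), mk(n, empty)), 5), 5)), U := app(empty, 5), X := empty, Y2 := empty, S := empty, Y1 := h(mk(n, n), mk(n, empty)), W := empty }, so X1 := app(app(h(mk(n, n), mk(n, empty)), 5), 5).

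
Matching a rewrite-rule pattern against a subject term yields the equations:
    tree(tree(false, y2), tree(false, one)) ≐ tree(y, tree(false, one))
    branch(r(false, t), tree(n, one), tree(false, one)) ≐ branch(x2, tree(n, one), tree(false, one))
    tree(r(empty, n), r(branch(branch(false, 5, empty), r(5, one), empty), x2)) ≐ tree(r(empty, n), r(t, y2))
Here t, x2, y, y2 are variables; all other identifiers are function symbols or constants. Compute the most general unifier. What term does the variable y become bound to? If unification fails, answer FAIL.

tree(false, r(false, branch(branch(false, 5, empty), r(5, one), empty)))

Decompose tree/2: tree(false, y2) ≐ y,  tree(false, one) ≐ tree(false, one).
Bind y := tree(false, y2); no other remaining equation mentions y.
Delete trivial equation tree(false, one) ≐ tree(false, one).
Decompose branch/3: r(false, t) ≐ x2,  tree(n, one) ≐ tree(n, one),  tree(false, one) ≐ tree(false, one).
Bind x2 := r(false, t); substituting into the one remaining equation that mentions x2 gives: tree(r(empty, n), r(branch(branch(false, 5, empty), r(5, one), empty), r(false, t))) ≐ tree(r(empty, n), r(t, y2)).
Delete trivial equation tree(n, one) ≐ tree(n, one).
Delete trivial equation tree(false, one) ≐ tree(false, one).
Decompose tree/2: r(empty, n) ≐ r(empty, n),  r(branch(branch(false, 5, empty), r(5, one), empty), r(false, t)) ≐ r(t, y2).
Delete trivial equation r(empty, n) ≐ r(empty, n).
Decompose r/2: branch(branch(false, 5, empty), r(5, one), empty) ≐ t,  r(false, t) ≐ y2.
Bind t := branch(branch(false, 5, empty), r(5, one), empty); substituting into the remaining equation gives: r(false, branch(branch(false, 5, empty), r(5, one), empty)) ≐ y2. Substituting into the earlier binding gives x2 := r(false, branch(branch(false, 5, empty), r(5, one), empty)).
Bind y2 := r(false, branch(branch(false, 5, empty), r(5, one), empty)). Substituting into the earlier binding gives y := tree(false, r(false, branch(branch(false, 5, empty), r(5, one), empty))).
MGU = { y ↦ tree(false, r(false, branch(branch(false, 5, empty), r(5, one), empty))), x2 ↦ r(false, branch(branch(false, 5, empty), r(5, one), empty)), t ↦ branch(branch(false, 5, empty), r(5, one), empty), y2 ↦ r(false, branch(branch(false, 5, empty), r(5, one), empty)) }, so y ↦ tree(false, r(false, branch(branch(false, 5, empty), r(5, one), empty))).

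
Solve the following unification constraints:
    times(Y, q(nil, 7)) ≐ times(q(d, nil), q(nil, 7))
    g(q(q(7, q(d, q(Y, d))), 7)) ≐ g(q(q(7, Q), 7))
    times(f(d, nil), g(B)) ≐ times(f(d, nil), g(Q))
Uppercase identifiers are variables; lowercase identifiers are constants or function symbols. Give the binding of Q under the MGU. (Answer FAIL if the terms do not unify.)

Decompose times/2: Y ≐ q(d, nil),  q(nil, 7) ≐ q(nil, 7).
Bind Y := q(d, nil); substituting into the one remaining equation that mentions Y gives: g(q(q(7, q(d, q(q(d, nil), d))), 7)) ≐ g(q(q(7, Q), 7)).
Delete trivial equation q(nil, 7) ≐ q(nil, 7).
Decompose g/1: q(q(7, q(d, q(q(d, nil), d))), 7) ≐ q(q(7, Q), 7).
Decompose q/2: q(7, q(d, q(q(d, nil), d))) ≐ q(7, Q),  7 ≐ 7.
Decompose q/2: 7 ≐ 7,  q(d, q(q(d, nil), d)) ≐ Q.
Delete trivial equation 7 ≐ 7.
Bind Q := q(d, q(q(d, nil), d)); substituting into the one remaining equation that mentions Q gives: times(f(d, nil), g(B)) ≐ times(f(d, nil), g(q(d, q(q(d, nil), d)))).
Delete trivial equation 7 ≐ 7.
Decompose times/2: f(d, nil) ≐ f(d, nil),  g(B) ≐ g(q(d, q(q(d, nil), d))).
Delete trivial equation f(d, nil) ≐ f(d, nil).
Decompose g/1: B ≐ q(d, q(q(d, nil), d)).
Bind B := q(d, q(q(d, nil), d)).
MGU = { Y ↦ q(d, nil), Q ↦ q(d, q(q(d, nil), d)), B ↦ q(d, q(q(d, nil), d)) }, so Q ↦ q(d, q(q(d, nil), d)).

q(d, q(q(d, nil), d))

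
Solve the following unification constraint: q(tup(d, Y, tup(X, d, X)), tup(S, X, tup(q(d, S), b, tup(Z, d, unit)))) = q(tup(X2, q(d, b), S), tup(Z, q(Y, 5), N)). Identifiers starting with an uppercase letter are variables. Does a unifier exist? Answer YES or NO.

YES

Decompose q/2: tup(d, Y, tup(X, d, X)) = tup(X2, q(d, b), S),  tup(S, X, tup(q(d, S), b, tup(Z, d, unit))) = tup(Z, q(Y, 5), N).
Decompose tup/3: d = X2,  Y = q(d, b),  tup(X, d, X) = S.
Bind X2 := d; no other remaining equation mentions X2.
Bind Y := q(d, b); substituting into the one remaining equation that mentions Y gives: tup(S, X, tup(q(d, S), b, tup(Z, d, unit))) = tup(Z, q(q(d, b), 5), N).
Bind S := tup(X, d, X); substituting into the remaining equation gives: tup(tup(X, d, X), X, tup(q(d, tup(X, d, X)), b, tup(Z, d, unit))) = tup(Z, q(q(d, b), 5), N).
Decompose tup/3: tup(X, d, X) = Z,  X = q(q(d, b), 5),  tup(q(d, tup(X, d, X)), b, tup(Z, d, unit)) = N.
Bind Z := tup(X, d, X); substituting into the one remaining equation that mentions Z gives: tup(q(d, tup(X, d, X)), b, tup(tup(X, d, X), d, unit)) = N.
Bind X := q(q(d, b), 5); substituting into the remaining equation gives: tup(q(d, tup(q(q(d, b), 5), d, q(q(d, b), 5))), b, tup(tup(q(q(d, b), 5), d, q(q(d, b), 5)), d, unit)) = N. Substituting into the earlier bindings gives S := tup(q(q(d, b), 5), d, q(q(d, b), 5)), Z := tup(q(q(d, b), 5), d, q(q(d, b), 5)).
Bind N := tup(q(d, tup(q(q(d, b), 5), d, q(q(d, b), 5))), b, tup(tup(q(q(d, b), 5), d, q(q(d, b), 5)), d, unit)).
No equations remain and no clash or occurs-check failure arose, so a unifier exists.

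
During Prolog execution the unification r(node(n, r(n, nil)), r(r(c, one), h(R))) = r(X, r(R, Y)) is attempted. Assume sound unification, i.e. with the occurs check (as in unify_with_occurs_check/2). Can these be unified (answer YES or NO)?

Decompose r/2: node(n, r(n, nil)) = X,  r(r(c, one), h(R)) = r(R, Y).
Bind X := node(n, r(n, nil)); no other remaining equation mentions X.
Decompose r/2: r(c, one) = R,  h(R) = Y.
Bind R := r(c, one); substituting into the remaining equation gives: h(r(c, one)) = Y.
Bind Y := h(r(c, one)).
No equations remain and no clash or occurs-check failure arose, so a unifier exists.

YES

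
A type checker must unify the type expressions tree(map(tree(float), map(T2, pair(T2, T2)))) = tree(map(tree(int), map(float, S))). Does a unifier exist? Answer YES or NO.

NO

Decompose tree/1: map(tree(float), map(T2, pair(T2, T2))) = map(tree(int), map(float, S)).
Decompose map/2: tree(float) = tree(int),  map(T2, pair(T2, T2)) = map(float, S).
Decompose tree/1: float = int.
Clash: constants float and int differ; no unifier exists.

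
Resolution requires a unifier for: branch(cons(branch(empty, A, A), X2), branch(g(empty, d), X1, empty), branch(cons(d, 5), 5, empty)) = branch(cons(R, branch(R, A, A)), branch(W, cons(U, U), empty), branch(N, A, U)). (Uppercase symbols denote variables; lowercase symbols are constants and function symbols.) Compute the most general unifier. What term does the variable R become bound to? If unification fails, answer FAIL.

Decompose branch/3: cons(branch(empty, A, A), X2) = cons(R, branch(R, A, A)),  branch(g(empty, d), X1, empty) = branch(W, cons(U, U), empty),  branch(cons(d, 5), 5, empty) = branch(N, A, U).
Decompose cons/2: branch(empty, A, A) = R,  X2 = branch(R, A, A).
Bind R := branch(empty, A, A); substituting into the one remaining equation that mentions R gives: X2 = branch(branch(empty, A, A), A, A).
Bind X2 := branch(branch(empty, A, A), A, A); no other remaining equation mentions X2.
Decompose branch/3: g(empty, d) = W,  X1 = cons(U, U),  empty = empty.
Bind W := g(empty, d); no other remaining equation mentions W.
Bind X1 := cons(U, U); no other remaining equation mentions X1.
Delete trivial equation empty = empty.
Decompose branch/3: cons(d, 5) = N,  5 = A,  empty = U.
Bind N := cons(d, 5); no other remaining equation mentions N.
Bind A := 5; no other remaining equation mentions A. Substituting into the earlier bindings gives R := branch(empty, 5, 5), X2 := branch(branch(empty, 5, 5), 5, 5).
Bind U := empty. Substituting into the earlier binding gives X1 := cons(empty, empty).
MGU = { R -> branch(empty, 5, 5), X2 -> branch(branch(empty, 5, 5), 5, 5), W -> g(empty, d), X1 -> cons(empty, empty), N -> cons(d, 5), A -> 5, U -> empty }, so R -> branch(empty, 5, 5).

branch(empty, 5, 5)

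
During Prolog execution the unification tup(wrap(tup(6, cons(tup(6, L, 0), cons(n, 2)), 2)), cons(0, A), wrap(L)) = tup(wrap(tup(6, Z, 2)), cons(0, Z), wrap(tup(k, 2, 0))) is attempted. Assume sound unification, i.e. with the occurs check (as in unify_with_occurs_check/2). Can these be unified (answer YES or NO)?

YES

Decompose tup/3: wrap(tup(6, cons(tup(6, L, 0), cons(n, 2)), 2)) = wrap(tup(6, Z, 2)),  cons(0, A) = cons(0, Z),  wrap(L) = wrap(tup(k, 2, 0)).
Decompose wrap/1: tup(6, cons(tup(6, L, 0), cons(n, 2)), 2) = tup(6, Z, 2).
Decompose tup/3: 6 = 6,  cons(tup(6, L, 0), cons(n, 2)) = Z,  2 = 2.
Delete trivial equation 6 = 6.
Bind Z := cons(tup(6, L, 0), cons(n, 2)); substituting into the one remaining equation that mentions Z gives: cons(0, A) = cons(0, cons(tup(6, L, 0), cons(n, 2))).
Delete trivial equation 2 = 2.
Decompose cons/2: 0 = 0,  A = cons(tup(6, L, 0), cons(n, 2)).
Delete trivial equation 0 = 0.
Bind A := cons(tup(6, L, 0), cons(n, 2)); no other remaining equation mentions A.
Decompose wrap/1: L = tup(k, 2, 0).
Bind L := tup(k, 2, 0). Substituting into the earlier bindings gives Z := cons(tup(6, tup(k, 2, 0), 0), cons(n, 2)), A := cons(tup(6, tup(k, 2, 0), 0), cons(n, 2)).
No equations remain and no clash or occurs-check failure arose, so a unifier exists.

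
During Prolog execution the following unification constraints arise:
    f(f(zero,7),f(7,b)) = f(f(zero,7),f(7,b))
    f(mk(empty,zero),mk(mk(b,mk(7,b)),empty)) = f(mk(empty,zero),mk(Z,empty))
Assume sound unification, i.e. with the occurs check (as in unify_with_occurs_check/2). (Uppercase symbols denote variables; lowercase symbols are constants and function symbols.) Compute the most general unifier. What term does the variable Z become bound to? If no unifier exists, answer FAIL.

mk(b,mk(7,b))

Delete trivial equation f(f(zero,7),f(7,b)) = f(f(zero,7),f(7,b)).
Decompose f/2: mk(empty,zero) = mk(empty,zero),  mk(mk(b,mk(7,b)),empty) = mk(Z,empty).
Delete trivial equation mk(empty,zero) = mk(empty,zero).
Decompose mk/2: mk(b,mk(7,b)) = Z,  empty = empty.
Bind Z := mk(b,mk(7,b)); no other remaining equation mentions Z.
Delete trivial equation empty = empty.
MGU = { Z = mk(b,mk(7,b)) }, so Z = mk(b,mk(7,b)).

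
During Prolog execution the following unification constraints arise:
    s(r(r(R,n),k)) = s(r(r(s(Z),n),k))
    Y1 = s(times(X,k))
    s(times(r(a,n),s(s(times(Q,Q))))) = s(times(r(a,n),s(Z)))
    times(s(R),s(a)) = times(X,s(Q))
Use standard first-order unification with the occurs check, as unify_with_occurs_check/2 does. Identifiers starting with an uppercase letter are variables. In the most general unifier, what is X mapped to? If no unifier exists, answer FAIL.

Decompose s/1: r(r(R,n),k) = r(r(s(Z),n),k).
Decompose r/2: r(R,n) = r(s(Z),n),  k = k.
Decompose r/2: R = s(Z),  n = n.
Bind R := s(Z); substituting into the one remaining equation that mentions R gives: times(s(s(Z)),s(a)) = times(X,s(Q)).
Delete trivial equation n = n.
Delete trivial equation k = k.
Bind Y1 := s(times(X,k)); no other remaining equation mentions Y1.
Decompose s/1: times(r(a,n),s(s(times(Q,Q)))) = times(r(a,n),s(Z)).
Decompose times/2: r(a,n) = r(a,n),  s(s(times(Q,Q))) = s(Z).
Delete trivial equation r(a,n) = r(a,n).
Decompose s/1: s(times(Q,Q)) = Z.
Bind Z := s(times(Q,Q)); substituting into the remaining equation gives: times(s(s(s(times(Q,Q)))),s(a)) = times(X,s(Q)). Substituting into the earlier binding gives R := s(s(times(Q,Q))).
Decompose times/2: s(s(s(times(Q,Q)))) = X,  s(a) = s(Q).
Bind X := s(s(s(times(Q,Q)))); no other remaining equation mentions X. Substituting into the earlier binding gives Y1 := s(times(s(s(s(times(Q,Q)))),k)).
Decompose s/1: a = Q.
Bind Q := a. Substituting into the earlier bindings gives R := s(s(times(a,a))), Y1 := s(times(s(s(s(times(a,a)))),k)), Z := s(times(a,a)), X := s(s(s(times(a,a)))).
MGU = { R ↦ s(s(times(a,a))), Y1 ↦ s(times(s(s(s(times(a,a)))),k)), Z ↦ s(times(a,a)), X ↦ s(s(s(times(a,a)))), Q ↦ a }, so X ↦ s(s(s(times(a,a)))).

s(s(s(times(a,a))))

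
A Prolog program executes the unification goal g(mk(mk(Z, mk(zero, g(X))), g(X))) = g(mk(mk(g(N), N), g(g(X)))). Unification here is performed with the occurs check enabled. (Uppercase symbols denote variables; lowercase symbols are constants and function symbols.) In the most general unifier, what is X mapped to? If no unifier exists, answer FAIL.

Decompose g/1: mk(mk(Z, mk(zero, g(X))), g(X)) = mk(mk(g(N), N), g(g(X))).
Decompose mk/2: mk(Z, mk(zero, g(X))) = mk(g(N), N),  g(X) = g(g(X)).
Decompose mk/2: Z = g(N),  mk(zero, g(X)) = N.
Bind Z := g(N); no other remaining equation mentions Z.
Bind N := mk(zero, g(X)); no other remaining equation mentions N. Substituting into the earlier binding gives Z := g(mk(zero, g(X))).
Decompose g/1: X = g(X).
Occurs check fails: X occurs in g(X); the equation X = g(X) has no finite solution.

FAIL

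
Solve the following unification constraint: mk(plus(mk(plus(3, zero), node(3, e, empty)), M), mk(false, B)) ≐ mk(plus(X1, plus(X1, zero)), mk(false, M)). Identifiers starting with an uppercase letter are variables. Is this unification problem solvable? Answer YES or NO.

Decompose mk/2: plus(mk(plus(3, zero), node(3, e, empty)), M) ≐ plus(X1, plus(X1, zero)),  mk(false, B) ≐ mk(false, M).
Decompose plus/2: mk(plus(3, zero), node(3, e, empty)) ≐ X1,  M ≐ plus(X1, zero).
Bind X1 := mk(plus(3, zero), node(3, e, empty)); substituting into the one remaining equation that mentions X1 gives: M ≐ plus(mk(plus(3, zero), node(3, e, empty)), zero).
Bind M := plus(mk(plus(3, zero), node(3, e, empty)), zero); substituting into the remaining equation gives: mk(false, B) ≐ mk(false, plus(mk(plus(3, zero), node(3, e, empty)), zero)).
Decompose mk/2: false ≐ false,  B ≐ plus(mk(plus(3, zero), node(3, e, empty)), zero).
Delete trivial equation false ≐ false.
Bind B := plus(mk(plus(3, zero), node(3, e, empty)), zero).
No equations remain and no clash or occurs-check failure arose, so a unifier exists.

YES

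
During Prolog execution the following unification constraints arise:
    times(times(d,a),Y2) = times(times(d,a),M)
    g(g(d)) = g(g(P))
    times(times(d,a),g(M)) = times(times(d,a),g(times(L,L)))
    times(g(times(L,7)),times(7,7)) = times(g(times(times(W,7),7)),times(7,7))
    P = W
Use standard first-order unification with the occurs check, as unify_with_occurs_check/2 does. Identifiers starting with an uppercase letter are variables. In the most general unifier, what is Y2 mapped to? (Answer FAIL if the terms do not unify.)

times(times(d,7),times(d,7))

Decompose times/2: times(d,a) = times(d,a),  Y2 = M.
Delete trivial equation times(d,a) = times(d,a).
Bind Y2 := M; no other remaining equation mentions Y2.
Decompose g/1: g(d) = g(P).
Decompose g/1: d = P.
Bind P := d; substituting into the one remaining equation that mentions P gives: d = W.
Decompose times/2: times(d,a) = times(d,a),  g(M) = g(times(L,L)).
Delete trivial equation times(d,a) = times(d,a).
Decompose g/1: M = times(L,L).
Bind M := times(L,L); no other remaining equation mentions M. Substituting into the earlier binding gives Y2 := times(L,L).
Decompose times/2: g(times(L,7)) = g(times(times(W,7),7)),  times(7,7) = times(7,7).
Decompose g/1: times(L,7) = times(times(W,7),7).
Decompose times/2: L = times(W,7),  7 = 7.
Bind L := times(W,7); no other remaining equation mentions L. Substituting into the earlier bindings gives Y2 := times(times(W,7),times(W,7)), M := times(times(W,7),times(W,7)).
Delete trivial equation 7 = 7.
Delete trivial equation times(7,7) = times(7,7).
Bind W := d. Substituting into the earlier bindings gives Y2 := times(times(d,7),times(d,7)), M := times(times(d,7),times(d,7)), L := times(d,7).
MGU = { Y2 = times(times(d,7),times(d,7)), P = d, M = times(times(d,7),times(d,7)), L = times(d,7), W = d }, so Y2 = times(times(d,7),times(d,7)).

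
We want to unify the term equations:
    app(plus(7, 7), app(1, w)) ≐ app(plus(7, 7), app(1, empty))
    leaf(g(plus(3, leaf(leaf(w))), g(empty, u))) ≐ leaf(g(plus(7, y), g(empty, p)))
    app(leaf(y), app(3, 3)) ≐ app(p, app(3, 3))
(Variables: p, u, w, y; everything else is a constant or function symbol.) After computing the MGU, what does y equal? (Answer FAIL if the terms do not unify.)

Decompose app/2: plus(7, 7) ≐ plus(7, 7),  app(1, w) ≐ app(1, empty).
Delete trivial equation plus(7, 7) ≐ plus(7, 7).
Decompose app/2: 1 ≐ 1,  w ≐ empty.
Delete trivial equation 1 ≐ 1.
Bind w := empty; substituting into the one remaining equation that mentions w gives: leaf(g(plus(3, leaf(leaf(empty))), g(empty, u))) ≐ leaf(g(plus(7, y), g(empty, p))).
Decompose leaf/1: g(plus(3, leaf(leaf(empty))), g(empty, u)) ≐ g(plus(7, y), g(empty, p)).
Decompose g/2: plus(3, leaf(leaf(empty))) ≐ plus(7, y),  g(empty, u) ≐ g(empty, p).
Decompose plus/2: 3 ≐ 7,  leaf(leaf(empty)) ≐ y.
Clash: constants 3 and 7 differ; no unifier exists.

FAIL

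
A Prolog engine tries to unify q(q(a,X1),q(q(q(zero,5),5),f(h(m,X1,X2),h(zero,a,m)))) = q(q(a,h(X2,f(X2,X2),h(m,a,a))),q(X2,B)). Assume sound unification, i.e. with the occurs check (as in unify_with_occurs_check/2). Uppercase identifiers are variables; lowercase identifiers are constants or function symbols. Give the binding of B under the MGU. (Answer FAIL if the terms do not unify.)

Decompose q/2: q(a,X1) = q(a,h(X2,f(X2,X2),h(m,a,a))),  q(q(q(zero,5),5),f(h(m,X1,X2),h(zero,a,m))) = q(X2,B).
Decompose q/2: a = a,  X1 = h(X2,f(X2,X2),h(m,a,a)).
Delete trivial equation a = a.
Bind X1 := h(X2,f(X2,X2),h(m,a,a)); substituting into the remaining equation gives: q(q(q(zero,5),5),f(h(m,h(X2,f(X2,X2),h(m,a,a)),X2),h(zero,a,m))) = q(X2,B).
Decompose q/2: q(q(zero,5),5) = X2,  f(h(m,h(X2,f(X2,X2),h(m,a,a)),X2),h(zero,a,m)) = B.
Bind X2 := q(q(zero,5),5); substituting into the remaining equation gives: f(h(m,h(q(q(zero,5),5),f(q(q(zero,5),5),q(q(zero,5),5)),h(m,a,a)),q(q(zero,5),5)),h(zero,a,m)) = B. Substituting into the earlier binding gives X1 := h(q(q(zero,5),5),f(q(q(zero,5),5),q(q(zero,5),5)),h(m,a,a)).
Bind B := f(h(m,h(q(q(zero,5),5),f(q(q(zero,5),5),q(q(zero,5),5)),h(m,a,a)),q(q(zero,5),5)),h(zero,a,m)).
MGU = { X1 = h(q(q(zero,5),5),f(q(q(zero,5),5),q(q(zero,5),5)),h(m,a,a)), X2 = q(q(zero,5),5), B = f(h(m,h(q(q(zero,5),5),f(q(q(zero,5),5),q(q(zero,5),5)),h(m,a,a)),q(q(zero,5),5)),h(zero,a,m)) }, so B = f(h(m,h(q(q(zero,5),5),f(q(q(zero,5),5),q(q(zero,5),5)),h(m,a,a)),q(q(zero,5),5)),h(zero,a,m)).

f(h(m,h(q(q(zero,5),5),f(q(q(zero,5),5),q(q(zero,5),5)),h(m,a,a)),q(q(zero,5),5)),h(zero,a,m))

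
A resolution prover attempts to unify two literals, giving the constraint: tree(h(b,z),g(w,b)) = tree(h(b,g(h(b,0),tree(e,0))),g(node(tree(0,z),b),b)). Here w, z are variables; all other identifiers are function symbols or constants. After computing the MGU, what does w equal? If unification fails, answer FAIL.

Decompose tree/2: h(b,z) = h(b,g(h(b,0),tree(e,0))),  g(w,b) = g(node(tree(0,z),b),b).
Decompose h/2: b = b,  z = g(h(b,0),tree(e,0)).
Delete trivial equation b = b.
Bind z := g(h(b,0),tree(e,0)); substituting into the remaining equation gives: g(w,b) = g(node(tree(0,g(h(b,0),tree(e,0))),b),b).
Decompose g/2: w = node(tree(0,g(h(b,0),tree(e,0))),b),  b = b.
Bind w := node(tree(0,g(h(b,0),tree(e,0))),b); no other remaining equation mentions w.
Delete trivial equation b = b.
MGU = { z ↦ g(h(b,0),tree(e,0)), w ↦ node(tree(0,g(h(b,0),tree(e,0))),b) }, so w ↦ node(tree(0,g(h(b,0),tree(e,0))),b).

node(tree(0,g(h(b,0),tree(e,0))),b)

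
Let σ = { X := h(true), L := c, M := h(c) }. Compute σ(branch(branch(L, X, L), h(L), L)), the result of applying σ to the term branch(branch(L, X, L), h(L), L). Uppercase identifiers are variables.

branch(branch(c, h(true), c), h(c), c)

Replace each occurrence of X with h(true).
Replace each occurrence of L with c.
Result: branch(branch(c, h(true), c), h(c), c).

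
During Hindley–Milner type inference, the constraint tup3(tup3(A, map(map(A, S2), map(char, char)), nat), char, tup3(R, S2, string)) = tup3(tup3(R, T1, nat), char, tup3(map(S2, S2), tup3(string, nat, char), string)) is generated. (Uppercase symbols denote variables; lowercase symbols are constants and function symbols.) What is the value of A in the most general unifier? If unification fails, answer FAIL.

map(tup3(string, nat, char), tup3(string, nat, char))

Decompose tup3/3: tup3(A, map(map(A, S2), map(char, char)), nat) = tup3(R, T1, nat),  char = char,  tup3(R, S2, string) = tup3(map(S2, S2), tup3(string, nat, char), string).
Decompose tup3/3: A = R,  map(map(A, S2), map(char, char)) = T1,  nat = nat.
Bind A := R; substituting into the one remaining equation that mentions A gives: map(map(R, S2), map(char, char)) = T1.
Bind T1 := map(map(R, S2), map(char, char)); no other remaining equation mentions T1.
Delete trivial equation nat = nat.
Delete trivial equation char = char.
Decompose tup3/3: R = map(S2, S2),  S2 = tup3(string, nat, char),  string = string.
Bind R := map(S2, S2); no other remaining equation mentions R. Substituting into the earlier bindings gives A := map(S2, S2), T1 := map(map(map(S2, S2), S2), map(char, char)).
Bind S2 := tup3(string, nat, char); no other remaining equation mentions S2. Substituting into the earlier bindings gives A := map(tup3(string, nat, char), tup3(string, nat, char)), T1 := map(map(map(tup3(string, nat, char), tup3(string, nat, char)), tup3(string, nat, char)), map(char, char)), R := map(tup3(string, nat, char), tup3(string, nat, char)).
Delete trivial equation string = string.
MGU = { A := map(tup3(string, nat, char), tup3(string, nat, char)), T1 := map(map(map(tup3(string, nat, char), tup3(string, nat, char)), tup3(string, nat, char)), map(char, char)), R := map(tup3(string, nat, char), tup3(string, nat, char)), S2 := tup3(string, nat, char) }, so A := map(tup3(string, nat, char), tup3(string, nat, char)).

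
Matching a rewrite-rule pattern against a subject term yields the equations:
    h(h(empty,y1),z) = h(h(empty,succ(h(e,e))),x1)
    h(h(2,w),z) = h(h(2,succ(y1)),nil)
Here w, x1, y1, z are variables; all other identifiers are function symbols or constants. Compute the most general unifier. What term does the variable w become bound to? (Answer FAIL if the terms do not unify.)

Decompose h/2: h(empty,y1) = h(empty,succ(h(e,e))),  z = x1.
Decompose h/2: empty = empty,  y1 = succ(h(e,e)).
Delete trivial equation empty = empty.
Bind y1 := succ(h(e,e)); substituting into the one remaining equation that mentions y1 gives: h(h(2,w),z) = h(h(2,succ(succ(h(e,e)))),nil).
Bind z := x1; substituting into the remaining equation gives: h(h(2,w),x1) = h(h(2,succ(succ(h(e,e)))),nil).
Decompose h/2: h(2,w) = h(2,succ(succ(h(e,e)))),  x1 = nil.
Decompose h/2: 2 = 2,  w = succ(succ(h(e,e))).
Delete trivial equation 2 = 2.
Bind w := succ(succ(h(e,e))); no other remaining equation mentions w.
Bind x1 := nil. Substituting into the earlier binding gives z := nil.
MGU = { y1 := succ(h(e,e)), z := nil, w := succ(succ(h(e,e))), x1 := nil }, so w := succ(succ(h(e,e))).

succ(succ(h(e,e)))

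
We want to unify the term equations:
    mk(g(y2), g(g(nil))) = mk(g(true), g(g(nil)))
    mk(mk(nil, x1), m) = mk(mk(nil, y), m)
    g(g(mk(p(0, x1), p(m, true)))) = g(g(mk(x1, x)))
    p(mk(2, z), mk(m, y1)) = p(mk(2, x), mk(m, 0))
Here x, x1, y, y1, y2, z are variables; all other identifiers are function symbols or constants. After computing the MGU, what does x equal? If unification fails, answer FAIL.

FAIL

Decompose mk/2: g(y2) = g(true),  g(g(nil)) = g(g(nil)).
Decompose g/1: y2 = true.
Bind y2 := true; no other remaining equation mentions y2.
Delete trivial equation g(g(nil)) = g(g(nil)).
Decompose mk/2: mk(nil, x1) = mk(nil, y),  m = m.
Decompose mk/2: nil = nil,  x1 = y.
Delete trivial equation nil = nil.
Bind x1 := y; substituting into the one remaining equation that mentions x1 gives: g(g(mk(p(0, y), p(m, true)))) = g(g(mk(y, x))).
Delete trivial equation m = m.
Decompose g/1: g(mk(p(0, y), p(m, true))) = g(mk(y, x)).
Decompose g/1: mk(p(0, y), p(m, true)) = mk(y, x).
Decompose mk/2: p(0, y) = y,  p(m, true) = x.
Occurs check fails: y occurs in p(0, y); the equation y = p(0, y) has no finite solution.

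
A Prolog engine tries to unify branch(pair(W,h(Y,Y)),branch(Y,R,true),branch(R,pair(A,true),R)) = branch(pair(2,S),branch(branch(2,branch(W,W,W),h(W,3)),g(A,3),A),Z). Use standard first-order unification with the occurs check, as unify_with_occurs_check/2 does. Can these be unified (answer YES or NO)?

YES

Decompose branch/3: pair(W,h(Y,Y)) = pair(2,S),  branch(Y,R,true) = branch(branch(2,branch(W,W,W),h(W,3)),g(A,3),A),  branch(R,pair(A,true),R) = Z.
Decompose pair/2: W = 2,  h(Y,Y) = S.
Bind W := 2; substituting into the one remaining equation that mentions W gives: branch(Y,R,true) = branch(branch(2,branch(2,2,2),h(2,3)),g(A,3),A).
Bind S := h(Y,Y); no other remaining equation mentions S.
Decompose branch/3: Y = branch(2,branch(2,2,2),h(2,3)),  R = g(A,3),  true = A.
Bind Y := branch(2,branch(2,2,2),h(2,3)); no other remaining equation mentions Y. Substituting into the earlier binding gives S := h(branch(2,branch(2,2,2),h(2,3)),branch(2,branch(2,2,2),h(2,3))).
Bind R := g(A,3); substituting into the one remaining equation that mentions R gives: branch(g(A,3),pair(A,true),g(A,3)) = Z.
Bind A := true; substituting into the remaining equation gives: branch(g(true,3),pair(true,true),g(true,3)) = Z. Substituting into the earlier binding gives R := g(true,3).
Bind Z := branch(g(true,3),pair(true,true),g(true,3)).
No equations remain and no clash or occurs-check failure arose, so a unifier exists.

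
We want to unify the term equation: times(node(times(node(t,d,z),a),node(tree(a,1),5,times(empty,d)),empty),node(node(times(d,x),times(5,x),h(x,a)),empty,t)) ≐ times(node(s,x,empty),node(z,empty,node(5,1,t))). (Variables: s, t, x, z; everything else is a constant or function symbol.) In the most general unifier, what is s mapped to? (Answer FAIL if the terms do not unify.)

Decompose times/2: node(times(node(t,d,z),a),node(tree(a,1),5,times(empty,d)),empty) ≐ node(s,x,empty),  node(node(times(d,x),times(5,x),h(x,a)),empty,t) ≐ node(z,empty,node(5,1,t)).
Decompose node/3: times(node(t,d,z),a) ≐ s,  node(tree(a,1),5,times(empty,d)) ≐ x,  empty ≐ empty.
Bind s := times(node(t,d,z),a); no other remaining equation mentions s.
Bind x := node(tree(a,1),5,times(empty,d)); substituting into the one remaining equation that mentions x gives: node(node(times(d,node(tree(a,1),5,times(empty,d))),times(5,node(tree(a,1),5,times(empty,d))),h(node(tree(a,1),5,times(empty,d)),a)),empty,t) ≐ node(z,empty,node(5,1,t)).
Delete trivial equation empty ≐ empty.
Decompose node/3: node(times(d,node(tree(a,1),5,times(empty,d))),times(5,node(tree(a,1),5,times(empty,d))),h(node(tree(a,1),5,times(empty,d)),a)) ≐ z,  empty ≐ empty,  t ≐ node(5,1,t).
Bind z := node(times(d,node(tree(a,1),5,times(empty,d))),times(5,node(tree(a,1),5,times(empty,d))),h(node(tree(a,1),5,times(empty,d)),a)); no other remaining equation mentions z. Substituting into the earlier binding gives s := times(node(t,d,node(times(d,node(tree(a,1),5,times(empty,d))),times(5,node(tree(a,1),5,times(empty,d))),h(node(tree(a,1),5,times(empty,d)),a))),a).
Delete trivial equation empty ≐ empty.
Occurs check fails: t occurs in node(5,1,t); the equation t ≐ node(5,1,t) has no finite solution.

FAIL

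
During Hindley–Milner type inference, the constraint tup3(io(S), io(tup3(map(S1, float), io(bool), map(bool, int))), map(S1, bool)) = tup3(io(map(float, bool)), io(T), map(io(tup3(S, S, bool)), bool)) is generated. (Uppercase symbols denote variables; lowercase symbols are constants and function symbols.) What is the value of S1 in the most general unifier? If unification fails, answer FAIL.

io(tup3(map(float, bool), map(float, bool), bool))

Decompose tup3/3: io(S) = io(map(float, bool)),  io(tup3(map(S1, float), io(bool), map(bool, int))) = io(T),  map(S1, bool) = map(io(tup3(S, S, bool)), bool).
Decompose io/1: S = map(float, bool).
Bind S := map(float, bool); substituting into the one remaining equation that mentions S gives: map(S1, bool) = map(io(tup3(map(float, bool), map(float, bool), bool)), bool).
Decompose io/1: tup3(map(S1, float), io(bool), map(bool, int)) = T.
Bind T := tup3(map(S1, float), io(bool), map(bool, int)); no other remaining equation mentions T.
Decompose map/2: S1 = io(tup3(map(float, bool), map(float, bool), bool)),  bool = bool.
Bind S1 := io(tup3(map(float, bool), map(float, bool), bool)); no other remaining equation mentions S1. Substituting into the earlier binding gives T := tup3(map(io(tup3(map(float, bool), map(float, bool), bool)), float), io(bool), map(bool, int)).
Delete trivial equation bool = bool.
MGU = { S -> map(float, bool), T -> tup3(map(io(tup3(map(float, bool), map(float, bool), bool)), float), io(bool), map(bool, int)), S1 -> io(tup3(map(float, bool), map(float, bool), bool)) }, so S1 -> io(tup3(map(float, bool), map(float, bool), bool)).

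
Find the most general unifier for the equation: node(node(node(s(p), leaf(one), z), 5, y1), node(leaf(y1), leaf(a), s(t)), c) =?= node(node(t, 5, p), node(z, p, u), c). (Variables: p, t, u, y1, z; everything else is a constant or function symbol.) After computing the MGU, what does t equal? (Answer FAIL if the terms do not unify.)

Decompose node/3: node(node(s(p), leaf(one), z), 5, y1) =?= node(t, 5, p),  node(leaf(y1), leaf(a), s(t)) =?= node(z, p, u),  c =?= c.
Decompose node/3: node(s(p), leaf(one), z) =?= t,  5 =?= 5,  y1 =?= p.
Bind t := node(s(p), leaf(one), z); substituting into the one remaining equation that mentions t gives: node(leaf(y1), leaf(a), s(node(s(p), leaf(one), z))) =?= node(z, p, u).
Delete trivial equation 5 =?= 5.
Bind y1 := p; substituting into the one remaining equation that mentions y1 gives: node(leaf(p), leaf(a), s(node(s(p), leaf(one), z))) =?= node(z, p, u).
Decompose node/3: leaf(p) =?= z,  leaf(a) =?= p,  s(node(s(p), leaf(one), z)) =?= u.
Bind z := leaf(p); substituting into the one remaining equation that mentions z gives: s(node(s(p), leaf(one), leaf(p))) =?= u. Substituting into the earlier binding gives t := node(s(p), leaf(one), leaf(p)).
Bind p := leaf(a); substituting into the one remaining equation that mentions p gives: s(node(s(leaf(a)), leaf(one), leaf(leaf(a)))) =?= u. Substituting into the earlier bindings gives t := node(s(leaf(a)), leaf(one), leaf(leaf(a))), y1 := leaf(a), z := leaf(leaf(a)).
Bind u := s(node(s(leaf(a)), leaf(one), leaf(leaf(a)))); no other remaining equation mentions u.
Delete trivial equation c =?= c.
MGU = { t ↦ node(s(leaf(a)), leaf(one), leaf(leaf(a))), y1 ↦ leaf(a), z ↦ leaf(leaf(a)), p ↦ leaf(a), u ↦ s(node(s(leaf(a)), leaf(one), leaf(leaf(a)))) }, so t ↦ node(s(leaf(a)), leaf(one), leaf(leaf(a))).

node(s(leaf(a)), leaf(one), leaf(leaf(a)))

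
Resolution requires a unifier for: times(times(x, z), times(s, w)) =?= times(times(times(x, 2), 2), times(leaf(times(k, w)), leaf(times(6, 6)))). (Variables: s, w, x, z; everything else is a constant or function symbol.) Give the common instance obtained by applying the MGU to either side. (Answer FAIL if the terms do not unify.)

Decompose times/2: times(x, z) =?= times(times(x, 2), 2),  times(s, w) =?= times(leaf(times(k, w)), leaf(times(6, 6))).
Decompose times/2: x =?= times(x, 2),  z =?= 2.
Occurs check fails: x occurs in times(x, 2); the equation x =?= times(x, 2) has no finite solution.

FAIL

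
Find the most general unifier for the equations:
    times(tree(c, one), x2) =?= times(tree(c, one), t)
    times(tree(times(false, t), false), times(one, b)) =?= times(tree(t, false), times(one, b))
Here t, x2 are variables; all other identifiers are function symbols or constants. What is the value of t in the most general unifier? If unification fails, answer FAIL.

Decompose times/2: tree(c, one) =?= tree(c, one),  x2 =?= t.
Delete trivial equation tree(c, one) =?= tree(c, one).
Bind x2 := t; no other remaining equation mentions x2.
Decompose times/2: tree(times(false, t), false) =?= tree(t, false),  times(one, b) =?= times(one, b).
Decompose tree/2: times(false, t) =?= t,  false =?= false.
Occurs check fails: t occurs in times(false, t); the equation t =?= times(false, t) has no finite solution.

FAIL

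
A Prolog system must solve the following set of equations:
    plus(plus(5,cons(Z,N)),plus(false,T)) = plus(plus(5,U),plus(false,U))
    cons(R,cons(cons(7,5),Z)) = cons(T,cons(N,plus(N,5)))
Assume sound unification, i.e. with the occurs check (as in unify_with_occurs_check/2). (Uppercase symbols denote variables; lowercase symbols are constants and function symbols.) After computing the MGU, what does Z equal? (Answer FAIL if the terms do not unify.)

Decompose plus/2: plus(5,cons(Z,N)) = plus(5,U),  plus(false,T) = plus(false,U).
Decompose plus/2: 5 = 5,  cons(Z,N) = U.
Delete trivial equation 5 = 5.
Bind U := cons(Z,N); substituting into the one remaining equation that mentions U gives: plus(false,T) = plus(false,cons(Z,N)).
Decompose plus/2: false = false,  T = cons(Z,N).
Delete trivial equation false = false.
Bind T := cons(Z,N); substituting into the remaining equation gives: cons(R,cons(cons(7,5),Z)) = cons(cons(Z,N),cons(N,plus(N,5))).
Decompose cons/2: R = cons(Z,N),  cons(cons(7,5),Z) = cons(N,plus(N,5)).
Bind R := cons(Z,N); no other remaining equation mentions R.
Decompose cons/2: cons(7,5) = N,  Z = plus(N,5).
Bind N := cons(7,5); substituting into the remaining equation gives: Z = plus(cons(7,5),5). Substituting into the earlier bindings gives U := cons(Z,cons(7,5)), T := cons(Z,cons(7,5)), R := cons(Z,cons(7,5)).
Bind Z := plus(cons(7,5),5). Substituting into the earlier bindings gives U := cons(plus(cons(7,5),5),cons(7,5)), T := cons(plus(cons(7,5),5),cons(7,5)), R := cons(plus(cons(7,5),5),cons(7,5)).
MGU = { U = cons(plus(cons(7,5),5),cons(7,5)), T = cons(plus(cons(7,5),5),cons(7,5)), R = cons(plus(cons(7,5),5),cons(7,5)), N = cons(7,5), Z = plus(cons(7,5),5) }, so Z = plus(cons(7,5),5).

plus(cons(7,5),5)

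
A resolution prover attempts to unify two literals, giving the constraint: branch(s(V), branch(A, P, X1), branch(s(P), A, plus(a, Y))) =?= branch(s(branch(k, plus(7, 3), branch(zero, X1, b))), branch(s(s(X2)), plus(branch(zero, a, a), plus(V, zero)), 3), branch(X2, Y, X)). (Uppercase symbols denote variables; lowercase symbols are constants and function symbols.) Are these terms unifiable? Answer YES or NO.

YES

Decompose branch/3: s(V) =?= s(branch(k, plus(7, 3), branch(zero, X1, b))),  branch(A, P, X1) =?= branch(s(s(X2)), plus(branch(zero, a, a), plus(V, zero)), 3),  branch(s(P), A, plus(a, Y)) =?= branch(X2, Y, X).
Decompose s/1: V =?= branch(k, plus(7, 3), branch(zero, X1, b)).
Bind V := branch(k, plus(7, 3), branch(zero, X1, b)); substituting into the one remaining equation that mentions V gives: branch(A, P, X1) =?= branch(s(s(X2)), plus(branch(zero, a, a), plus(branch(k, plus(7, 3), branch(zero, X1, b)), zero)), 3).
Decompose branch/3: A =?= s(s(X2)),  P =?= plus(branch(zero, a, a), plus(branch(k, plus(7, 3), branch(zero, X1, b)), zero)),  X1 =?= 3.
Bind A := s(s(X2)); substituting into the one remaining equation that mentions A gives: branch(s(P), s(s(X2)), plus(a, Y)) =?= branch(X2, Y, X).
Bind P := plus(branch(zero, a, a), plus(branch(k, plus(7, 3), branch(zero, X1, b)), zero)); substituting into the one remaining equation that mentions P gives: branch(s(plus(branch(zero, a, a), plus(branch(k, plus(7, 3), branch(zero, X1, b)), zero))), s(s(X2)), plus(a, Y)) =?= branch(X2, Y, X).
Bind X1 := 3; substituting into the remaining equation gives: branch(s(plus(branch(zero, a, a), plus(branch(k, plus(7, 3), branch(zero, 3, b)), zero))), s(s(X2)), plus(a, Y)) =?= branch(X2, Y, X). Substituting into the earlier bindings gives V := branch(k, plus(7, 3), branch(zero, 3, b)), P := plus(branch(zero, a, a), plus(branch(k, plus(7, 3), branch(zero, 3, b)), zero)).
Decompose branch/3: s(plus(branch(zero, a, a), plus(branch(k, plus(7, 3), branch(zero, 3, b)), zero))) =?= X2,  s(s(X2)) =?= Y,  plus(a, Y) =?= X.
Bind X2 := s(plus(branch(zero, a, a), plus(branch(k, plus(7, 3), branch(zero, 3, b)), zero))); substituting into the one remaining equation that mentions X2 gives: s(s(s(plus(branch(zero, a, a), plus(branch(k, plus(7, 3), branch(zero, 3, b)), zero))))) =?= Y. Substituting into the earlier binding gives A := s(s(s(plus(branch(zero, a, a), plus(branch(k, plus(7, 3), branch(zero, 3, b)), zero))))).
Bind Y := s(s(s(plus(branch(zero, a, a), plus(branch(k, plus(7, 3), branch(zero, 3, b)), zero))))); substituting into the remaining equation gives: plus(a, s(s(s(plus(branch(zero, a, a), plus(branch(k, plus(7, 3), branch(zero, 3, b)), zero)))))) =?= X.
Bind X := plus(a, s(s(s(plus(branch(zero, a, a), plus(branch(k, plus(7, 3), branch(zero, 3, b)), zero)))))).
No equations remain and no clash or occurs-check failure arose, so a unifier exists.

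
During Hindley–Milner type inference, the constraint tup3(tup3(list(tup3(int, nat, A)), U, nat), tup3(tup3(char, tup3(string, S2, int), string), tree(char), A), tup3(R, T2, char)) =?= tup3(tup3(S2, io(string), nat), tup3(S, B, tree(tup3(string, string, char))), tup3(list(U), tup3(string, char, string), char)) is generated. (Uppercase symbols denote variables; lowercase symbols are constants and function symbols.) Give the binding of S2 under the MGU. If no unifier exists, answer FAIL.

list(tup3(int, nat, tree(tup3(string, string, char))))

Decompose tup3/3: tup3(list(tup3(int, nat, A)), U, nat) =?= tup3(S2, io(string), nat),  tup3(tup3(char, tup3(string, S2, int), string), tree(char), A) =?= tup3(S, B, tree(tup3(string, string, char))),  tup3(R, T2, char) =?= tup3(list(U), tup3(string, char, string), char).
Decompose tup3/3: list(tup3(int, nat, A)) =?= S2,  U =?= io(string),  nat =?= nat.
Bind S2 := list(tup3(int, nat, A)); substituting into the one remaining equation that mentions S2 gives: tup3(tup3(char, tup3(string, list(tup3(int, nat, A)), int), string), tree(char), A) =?= tup3(S, B, tree(tup3(string, string, char))).
Bind U := io(string); substituting into the one remaining equation that mentions U gives: tup3(R, T2, char) =?= tup3(list(io(string)), tup3(string, char, string), char).
Delete trivial equation nat =?= nat.
Decompose tup3/3: tup3(char, tup3(string, list(tup3(int, nat, A)), int), string) =?= S,  tree(char) =?= B,  A =?= tree(tup3(string, string, char)).
Bind S := tup3(char, tup3(string, list(tup3(int, nat, A)), int), string); no other remaining equation mentions S.
Bind B := tree(char); no other remaining equation mentions B.
Bind A := tree(tup3(string, string, char)); no other remaining equation mentions A. Substituting into the earlier bindings gives S2 := list(tup3(int, nat, tree(tup3(string, string, char)))), S := tup3(char, tup3(string, list(tup3(int, nat, tree(tup3(string, string, char)))), int), string).
Decompose tup3/3: R =?= list(io(string)),  T2 =?= tup3(string, char, string),  char =?= char.
Bind R := list(io(string)); no other remaining equation mentions R.
Bind T2 := tup3(string, char, string); no other remaining equation mentions T2.
Delete trivial equation char =?= char.
MGU = { S2 ↦ list(tup3(int, nat, tree(tup3(string, string, char)))), U ↦ io(string), S ↦ tup3(char, tup3(string, list(tup3(int, nat, tree(tup3(string, string, char)))), int), string), B ↦ tree(char), A ↦ tree(tup3(string, string, char)), R ↦ list(io(string)), T2 ↦ tup3(string, char, string) }, so S2 ↦ list(tup3(int, nat, tree(tup3(string, string, char)))).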